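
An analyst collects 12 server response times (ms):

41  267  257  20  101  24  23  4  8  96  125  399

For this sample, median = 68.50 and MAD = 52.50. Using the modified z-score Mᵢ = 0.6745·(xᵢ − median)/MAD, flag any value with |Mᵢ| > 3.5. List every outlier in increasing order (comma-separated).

|Mᵢ| > 3.5 ⇔ |xᵢ − 68.50| > 3.5·52.50/0.6745 = 272.42.
So outliers lie outside [-203.92, 340.92].
399: M = 4.25 → outlier.

399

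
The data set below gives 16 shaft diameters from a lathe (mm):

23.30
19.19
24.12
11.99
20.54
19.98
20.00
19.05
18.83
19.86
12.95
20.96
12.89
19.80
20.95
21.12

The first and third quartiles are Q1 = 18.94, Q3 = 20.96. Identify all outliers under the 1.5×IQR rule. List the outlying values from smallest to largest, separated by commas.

IQR = Q3 − Q1 = 20.96 − 18.94 = 2.02.
Lower fence = Q1 − 1.5·IQR = 18.94 − 3.03 = 15.91.
Upper fence = Q3 + 1.5·IQR = 20.96 + 3.03 = 23.99.
11.99 < 15.91 → outlier.
12.89 < 15.91 → outlier.
12.95 < 15.91 → outlier.
24.12 > 23.99 → outlier.
All remaining values lie within [15.91, 23.99].

11.99, 12.89, 12.95, 24.12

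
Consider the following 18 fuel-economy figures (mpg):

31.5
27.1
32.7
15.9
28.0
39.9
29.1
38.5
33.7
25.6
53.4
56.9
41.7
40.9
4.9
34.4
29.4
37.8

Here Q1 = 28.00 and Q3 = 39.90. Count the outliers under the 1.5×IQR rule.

1

IQR = 11.90; fences at 28.00 − 17.85 = 10.15 and 39.90 + 17.85 = 57.75.
Outside the cutoffs: 4.9.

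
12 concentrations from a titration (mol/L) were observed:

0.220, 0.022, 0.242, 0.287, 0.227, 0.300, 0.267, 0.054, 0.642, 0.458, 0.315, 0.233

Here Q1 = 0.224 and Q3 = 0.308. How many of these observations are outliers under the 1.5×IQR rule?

4

IQR = 0.084; fences at 0.224 − 0.126 = 0.098 and 0.308 + 0.126 = 0.434.
Outside the cutoffs: 0.022, 0.054, 0.458, 0.642.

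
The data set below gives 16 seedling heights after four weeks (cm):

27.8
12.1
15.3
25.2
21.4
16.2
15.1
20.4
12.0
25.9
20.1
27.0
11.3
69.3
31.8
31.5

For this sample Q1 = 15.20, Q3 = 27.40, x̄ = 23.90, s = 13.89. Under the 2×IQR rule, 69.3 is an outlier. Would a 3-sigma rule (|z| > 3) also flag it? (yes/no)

yes

z = (69.3 − 23.90) / 13.89 = 3.27.
|z| = 3.27 > 3.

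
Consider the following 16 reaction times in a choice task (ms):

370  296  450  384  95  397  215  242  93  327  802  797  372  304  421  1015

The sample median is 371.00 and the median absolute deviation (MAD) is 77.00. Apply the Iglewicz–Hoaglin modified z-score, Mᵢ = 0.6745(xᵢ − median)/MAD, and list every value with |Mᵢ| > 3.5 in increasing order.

|Mᵢ| > 3.5 ⇔ |xᵢ − 371.00| > 3.5·77.00/0.6745 = 399.56.
So outliers lie outside [-28.56, 770.56].
797: M = 3.73 → outlier.
802: M = 3.78 → outlier.
1015: M = 5.64 → outlier.

797, 802, 1015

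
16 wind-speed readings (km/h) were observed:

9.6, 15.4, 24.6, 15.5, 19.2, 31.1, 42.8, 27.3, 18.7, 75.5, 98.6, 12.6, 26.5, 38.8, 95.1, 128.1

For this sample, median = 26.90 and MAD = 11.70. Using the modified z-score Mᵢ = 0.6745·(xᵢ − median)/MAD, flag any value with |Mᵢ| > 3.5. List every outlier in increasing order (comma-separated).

|Mᵢ| > 3.5 ⇔ |xᵢ − 26.90| > 3.5·11.70/0.6745 = 60.71.
So outliers lie outside [-33.81, 87.61].
95.1: M = 3.93 → outlier.
98.6: M = 4.13 → outlier.
128.1: M = 5.83 → outlier.

95.1, 98.6, 128.1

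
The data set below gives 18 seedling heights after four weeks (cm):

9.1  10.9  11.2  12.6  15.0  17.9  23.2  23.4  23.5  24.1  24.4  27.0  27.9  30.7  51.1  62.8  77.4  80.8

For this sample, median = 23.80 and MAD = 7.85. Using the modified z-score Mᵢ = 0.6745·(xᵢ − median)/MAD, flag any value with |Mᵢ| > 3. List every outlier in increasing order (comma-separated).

62.8, 77.4, 80.8

|Mᵢ| > 3 ⇔ |xᵢ − 23.80| > 3·7.85/0.6745 = 34.91.
So outliers lie outside [-11.11, 58.71].
62.8: M = 3.35 → outlier.
77.4: M = 4.61 → outlier.
80.8: M = 4.90 → outlier.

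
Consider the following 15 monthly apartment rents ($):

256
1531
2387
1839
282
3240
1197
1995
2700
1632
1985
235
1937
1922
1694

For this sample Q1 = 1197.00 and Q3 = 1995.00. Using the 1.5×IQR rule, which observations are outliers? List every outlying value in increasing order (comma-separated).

IQR = Q3 − Q1 = 1995.00 − 1197.00 = 798.00.
Lower fence = Q1 − 1.5·IQR = 1197.00 − 1197.00 = 0.00.
Upper fence = Q3 + 1.5·IQR = 1995.00 + 1197.00 = 3192.00.
3240 > 3192.00 → outlier.
All remaining values lie within [0.00, 3192.00].

3240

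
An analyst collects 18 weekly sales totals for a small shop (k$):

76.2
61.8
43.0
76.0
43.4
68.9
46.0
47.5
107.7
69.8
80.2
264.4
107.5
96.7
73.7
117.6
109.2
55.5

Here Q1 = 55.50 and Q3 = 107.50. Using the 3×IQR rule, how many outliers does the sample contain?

1

IQR = 52.00; fences at 55.50 − 156.00 = -100.50 and 107.50 + 156.00 = 263.50.
Outside the cutoffs: 264.4.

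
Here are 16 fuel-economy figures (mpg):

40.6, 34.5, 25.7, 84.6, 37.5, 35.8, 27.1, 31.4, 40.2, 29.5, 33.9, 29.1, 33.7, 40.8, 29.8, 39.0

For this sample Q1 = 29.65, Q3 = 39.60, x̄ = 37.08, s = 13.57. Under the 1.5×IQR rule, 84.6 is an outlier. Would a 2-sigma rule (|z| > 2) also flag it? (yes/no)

z = (84.6 − 37.08) / 13.57 = 3.50.
|z| = 3.50 > 2.

yes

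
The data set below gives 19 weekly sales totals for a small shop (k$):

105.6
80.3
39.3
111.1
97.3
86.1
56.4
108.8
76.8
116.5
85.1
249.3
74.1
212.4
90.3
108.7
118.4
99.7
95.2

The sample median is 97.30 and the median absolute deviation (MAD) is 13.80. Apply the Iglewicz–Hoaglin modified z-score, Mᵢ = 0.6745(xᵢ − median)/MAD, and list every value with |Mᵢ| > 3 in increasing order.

|Mᵢ| > 3 ⇔ |xᵢ − 97.30| > 3·13.80/0.6745 = 61.38.
So outliers lie outside [35.92, 158.68].
212.4: M = 5.63 → outlier.
249.3: M = 7.43 → outlier.

212.4, 249.3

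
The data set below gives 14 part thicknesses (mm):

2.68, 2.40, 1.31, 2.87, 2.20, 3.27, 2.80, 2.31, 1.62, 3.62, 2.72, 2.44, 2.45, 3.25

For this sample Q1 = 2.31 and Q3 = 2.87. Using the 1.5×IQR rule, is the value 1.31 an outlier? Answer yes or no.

yes

IQR = Q3 − Q1 = 2.87 − 2.31 = 0.56.
Lower fence = Q1 − 1.5·IQR = 2.31 − 0.84 = 1.47.
Upper fence = Q3 + 1.5·IQR = 2.87 + 0.84 = 3.71.
1.31 lies below the lower fence.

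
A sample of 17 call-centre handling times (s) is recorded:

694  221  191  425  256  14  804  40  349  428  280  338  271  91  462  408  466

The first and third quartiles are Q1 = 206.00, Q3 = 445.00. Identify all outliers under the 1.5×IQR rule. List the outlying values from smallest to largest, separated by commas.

IQR = Q3 − Q1 = 445.00 − 206.00 = 239.00.
Lower fence = Q1 − 1.5·IQR = 206.00 − 358.50 = -152.50.
Upper fence = Q3 + 1.5·IQR = 445.00 + 358.50 = 803.50.
804 > 803.50 → outlier.
All remaining values lie within [-152.50, 803.50].

804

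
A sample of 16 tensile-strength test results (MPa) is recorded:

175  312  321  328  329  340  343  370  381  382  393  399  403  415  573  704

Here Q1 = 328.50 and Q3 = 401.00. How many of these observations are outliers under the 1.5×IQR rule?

3

IQR = 72.50; fences at 328.50 − 108.75 = 219.75 and 401.00 + 108.75 = 509.75.
Outside the cutoffs: 175, 573, 704.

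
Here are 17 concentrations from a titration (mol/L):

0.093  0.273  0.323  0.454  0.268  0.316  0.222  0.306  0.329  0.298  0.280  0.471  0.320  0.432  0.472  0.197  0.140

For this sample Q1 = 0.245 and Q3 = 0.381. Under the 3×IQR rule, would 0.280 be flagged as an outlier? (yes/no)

no

IQR = Q3 − Q1 = 0.381 − 0.245 = 0.136.
Lower fence = Q1 − 3·IQR = 0.245 − 0.408 = -0.163.
Upper fence = Q3 + 3·IQR = 0.381 + 0.408 = 0.789.
0.280 lies within [-0.163, 0.789].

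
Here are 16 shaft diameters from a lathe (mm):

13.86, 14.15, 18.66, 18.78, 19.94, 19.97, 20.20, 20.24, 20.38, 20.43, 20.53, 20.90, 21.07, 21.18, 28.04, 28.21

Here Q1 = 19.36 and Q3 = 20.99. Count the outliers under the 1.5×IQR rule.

4

IQR = 1.63; fences at 19.36 − 2.445 = 16.915 and 20.99 + 2.445 = 23.435.
Outside the cutoffs: 13.86, 14.15, 28.04, 28.21.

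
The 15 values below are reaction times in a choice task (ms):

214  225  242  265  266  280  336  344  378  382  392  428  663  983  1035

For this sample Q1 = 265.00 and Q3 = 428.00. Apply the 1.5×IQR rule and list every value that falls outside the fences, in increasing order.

983, 1035

IQR = Q3 − Q1 = 428.00 − 265.00 = 163.00.
Lower fence = Q1 − 1.5·IQR = 265.00 − 244.50 = 20.50.
Upper fence = Q3 + 1.5·IQR = 428.00 + 244.50 = 672.50.
983 > 672.50 → outlier.
1035 > 672.50 → outlier.
All remaining values lie within [20.50, 672.50].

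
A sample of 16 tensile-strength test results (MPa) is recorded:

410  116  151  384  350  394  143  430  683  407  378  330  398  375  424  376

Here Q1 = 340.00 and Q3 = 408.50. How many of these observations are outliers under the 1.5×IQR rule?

IQR = 68.50; fences at 340.00 − 102.75 = 237.25 and 408.50 + 102.75 = 511.25.
Outside the cutoffs: 116, 143, 151, 683.

4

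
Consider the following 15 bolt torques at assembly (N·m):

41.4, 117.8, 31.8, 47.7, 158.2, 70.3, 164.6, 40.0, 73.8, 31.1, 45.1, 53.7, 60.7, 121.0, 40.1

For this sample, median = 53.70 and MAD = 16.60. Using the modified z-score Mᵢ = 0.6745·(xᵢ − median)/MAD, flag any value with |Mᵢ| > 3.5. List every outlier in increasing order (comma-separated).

|Mᵢ| > 3.5 ⇔ |xᵢ − 53.70| > 3.5·16.60/0.6745 = 86.14.
So outliers lie outside [-32.44, 139.84].
158.2: M = 4.25 → outlier.
164.6: M = 4.51 → outlier.

158.2, 164.6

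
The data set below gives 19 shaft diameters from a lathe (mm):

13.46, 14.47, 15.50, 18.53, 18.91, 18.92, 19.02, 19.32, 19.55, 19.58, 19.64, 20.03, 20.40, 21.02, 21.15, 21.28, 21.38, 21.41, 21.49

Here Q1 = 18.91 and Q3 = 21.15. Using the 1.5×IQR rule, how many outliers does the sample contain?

3

IQR = 2.24; fences at 18.91 − 3.36 = 15.55 and 21.15 + 3.36 = 24.51.
Outside the cutoffs: 13.46, 14.47, 15.50.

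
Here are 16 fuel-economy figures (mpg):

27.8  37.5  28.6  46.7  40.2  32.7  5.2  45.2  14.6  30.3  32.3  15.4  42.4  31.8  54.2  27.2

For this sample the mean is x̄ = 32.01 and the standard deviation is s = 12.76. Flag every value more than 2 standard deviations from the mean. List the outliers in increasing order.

5.2

Cutoffs at x̄ ± 2s: 32.01 ± 2·12.76 = [6.49, 57.53].
5.2: z = -2.10, |z| > 2 → outlier.
Every other value lies within [6.49, 57.53].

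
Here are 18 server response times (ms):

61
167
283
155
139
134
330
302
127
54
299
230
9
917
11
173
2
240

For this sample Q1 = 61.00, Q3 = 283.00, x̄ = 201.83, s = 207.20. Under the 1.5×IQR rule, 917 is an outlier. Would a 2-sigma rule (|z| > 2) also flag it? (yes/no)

yes

z = (917 − 201.83) / 207.20 = 3.45.
|z| = 3.45 > 2.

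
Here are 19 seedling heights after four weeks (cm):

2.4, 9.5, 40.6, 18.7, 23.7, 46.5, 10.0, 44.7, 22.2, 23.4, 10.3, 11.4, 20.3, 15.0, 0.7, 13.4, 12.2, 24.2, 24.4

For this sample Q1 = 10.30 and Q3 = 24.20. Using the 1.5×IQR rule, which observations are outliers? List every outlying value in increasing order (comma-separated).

IQR = Q3 − Q1 = 24.20 − 10.30 = 13.90.
Lower fence = Q1 − 1.5·IQR = 10.30 − 20.85 = -10.55.
Upper fence = Q3 + 1.5·IQR = 24.20 + 20.85 = 45.05.
46.5 > 45.05 → outlier.
All remaining values lie within [-10.55, 45.05].

46.5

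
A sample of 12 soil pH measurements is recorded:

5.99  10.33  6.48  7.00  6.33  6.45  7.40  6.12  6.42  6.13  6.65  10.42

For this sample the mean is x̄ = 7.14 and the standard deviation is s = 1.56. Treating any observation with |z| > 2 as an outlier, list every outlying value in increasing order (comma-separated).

10.33, 10.42

Cutoffs at x̄ ± 2s: 7.14 ± 2·1.56 = [4.02, 10.26].
10.33: z = 2.04, |z| > 2 → outlier.
10.42: z = 2.10, |z| > 2 → outlier.
Every other value lies within [4.02, 10.26].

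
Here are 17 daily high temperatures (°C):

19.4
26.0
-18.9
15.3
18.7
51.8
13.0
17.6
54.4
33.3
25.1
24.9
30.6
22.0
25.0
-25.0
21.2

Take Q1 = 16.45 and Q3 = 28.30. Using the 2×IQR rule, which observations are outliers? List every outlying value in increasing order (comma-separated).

-25.0, -18.9, 54.4

IQR = Q3 − Q1 = 28.30 − 16.45 = 11.85.
Lower fence = Q1 − 2·IQR = 16.45 − 23.70 = -7.25.
Upper fence = Q3 + 2·IQR = 28.30 + 23.70 = 52.00.
-25.0 < -7.25 → outlier.
-18.9 < -7.25 → outlier.
54.4 > 52.00 → outlier.
All remaining values lie within [-7.25, 52.00].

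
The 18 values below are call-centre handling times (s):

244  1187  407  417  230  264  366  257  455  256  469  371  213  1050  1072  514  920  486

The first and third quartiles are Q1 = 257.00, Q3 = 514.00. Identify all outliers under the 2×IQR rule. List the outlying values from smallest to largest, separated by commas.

1050, 1072, 1187

IQR = Q3 − Q1 = 514.00 − 257.00 = 257.00.
Lower fence = Q1 − 2·IQR = 257.00 − 514.00 = -257.00.
Upper fence = Q3 + 2·IQR = 514.00 + 514.00 = 1028.00.
1050 > 1028.00 → outlier.
1072 > 1028.00 → outlier.
1187 > 1028.00 → outlier.
All remaining values lie within [-257.00, 1028.00].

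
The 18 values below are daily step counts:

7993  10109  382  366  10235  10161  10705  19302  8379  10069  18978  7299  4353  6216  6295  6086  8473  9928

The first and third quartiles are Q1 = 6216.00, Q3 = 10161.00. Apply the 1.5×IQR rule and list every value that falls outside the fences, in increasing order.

18978, 19302

IQR = Q3 − Q1 = 10161.00 − 6216.00 = 3945.00.
Lower fence = Q1 − 1.5·IQR = 6216.00 − 5917.50 = 298.50.
Upper fence = Q3 + 1.5·IQR = 10161.00 + 5917.50 = 16078.50.
18978 > 16078.50 → outlier.
19302 > 16078.50 → outlier.
All remaining values lie within [298.50, 16078.50].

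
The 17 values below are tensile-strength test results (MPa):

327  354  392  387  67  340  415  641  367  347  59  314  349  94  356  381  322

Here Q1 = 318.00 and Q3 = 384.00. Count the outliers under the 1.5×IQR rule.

IQR = 66.00; fences at 318.00 − 99.00 = 219.00 and 384.00 + 99.00 = 483.00.
Outside the cutoffs: 59, 67, 94, 641.

4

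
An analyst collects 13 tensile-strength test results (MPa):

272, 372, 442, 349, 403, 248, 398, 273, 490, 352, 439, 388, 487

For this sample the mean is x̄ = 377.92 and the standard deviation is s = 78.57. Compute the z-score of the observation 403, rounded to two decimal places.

0.32

z = (403 − 377.92) / 78.57 = 0.32.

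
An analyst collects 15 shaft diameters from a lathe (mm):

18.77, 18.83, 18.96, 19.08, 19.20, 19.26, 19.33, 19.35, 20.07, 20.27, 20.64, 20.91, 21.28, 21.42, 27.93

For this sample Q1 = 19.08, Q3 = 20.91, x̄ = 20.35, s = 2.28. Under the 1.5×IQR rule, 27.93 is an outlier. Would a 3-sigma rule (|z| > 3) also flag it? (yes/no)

yes

z = (27.93 − 20.35) / 2.28 = 3.32.
|z| = 3.32 > 3.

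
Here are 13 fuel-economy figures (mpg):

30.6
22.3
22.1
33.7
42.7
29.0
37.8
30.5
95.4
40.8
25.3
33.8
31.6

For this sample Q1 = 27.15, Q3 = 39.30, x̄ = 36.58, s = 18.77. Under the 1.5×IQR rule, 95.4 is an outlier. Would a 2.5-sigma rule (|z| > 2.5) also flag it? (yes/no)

z = (95.4 − 36.58) / 18.77 = 3.13.
|z| = 3.13 > 2.5.

yes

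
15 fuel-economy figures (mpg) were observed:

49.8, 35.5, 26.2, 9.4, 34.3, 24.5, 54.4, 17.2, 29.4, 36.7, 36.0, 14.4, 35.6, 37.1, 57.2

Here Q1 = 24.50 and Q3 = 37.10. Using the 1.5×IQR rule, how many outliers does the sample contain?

1

IQR = 12.60; fences at 24.50 − 18.90 = 5.60 and 37.10 + 18.90 = 56.00.
Outside the cutoffs: 57.2.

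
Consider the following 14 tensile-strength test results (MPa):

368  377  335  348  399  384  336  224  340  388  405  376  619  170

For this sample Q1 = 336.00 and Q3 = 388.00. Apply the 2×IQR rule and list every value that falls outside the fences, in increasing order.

IQR = Q3 − Q1 = 388.00 − 336.00 = 52.00.
Lower fence = Q1 − 2·IQR = 336.00 − 104.00 = 232.00.
Upper fence = Q3 + 2·IQR = 388.00 + 104.00 = 492.00.
170 < 232.00 → outlier.
224 < 232.00 → outlier.
619 > 492.00 → outlier.
All remaining values lie within [232.00, 492.00].

170, 224, 619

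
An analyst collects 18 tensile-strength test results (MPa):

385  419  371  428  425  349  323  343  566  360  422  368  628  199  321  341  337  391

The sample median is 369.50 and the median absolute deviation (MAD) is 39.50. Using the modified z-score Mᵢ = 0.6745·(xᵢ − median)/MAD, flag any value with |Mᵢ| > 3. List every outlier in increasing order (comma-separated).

566, 628

|Mᵢ| > 3 ⇔ |xᵢ − 369.50| > 3·39.50/0.6745 = 175.69.
So outliers lie outside [193.81, 545.19].
566: M = 3.36 → outlier.
628: M = 4.41 → outlier.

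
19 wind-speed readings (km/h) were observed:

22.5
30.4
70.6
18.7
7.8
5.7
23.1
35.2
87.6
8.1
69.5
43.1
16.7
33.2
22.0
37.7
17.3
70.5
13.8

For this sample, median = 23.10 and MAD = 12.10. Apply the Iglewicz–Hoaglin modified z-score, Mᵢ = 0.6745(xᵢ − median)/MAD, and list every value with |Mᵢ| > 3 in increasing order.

87.6

|Mᵢ| > 3 ⇔ |xᵢ − 23.10| > 3·12.10/0.6745 = 53.82.
So outliers lie outside [-30.72, 76.92].
87.6: M = 3.60 → outlier.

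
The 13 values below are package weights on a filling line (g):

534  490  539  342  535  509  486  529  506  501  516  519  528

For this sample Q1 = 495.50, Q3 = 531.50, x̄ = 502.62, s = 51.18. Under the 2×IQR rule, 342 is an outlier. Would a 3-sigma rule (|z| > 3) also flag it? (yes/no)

yes

z = (342 − 502.62) / 51.18 = -3.14.
|z| = 3.14 > 3.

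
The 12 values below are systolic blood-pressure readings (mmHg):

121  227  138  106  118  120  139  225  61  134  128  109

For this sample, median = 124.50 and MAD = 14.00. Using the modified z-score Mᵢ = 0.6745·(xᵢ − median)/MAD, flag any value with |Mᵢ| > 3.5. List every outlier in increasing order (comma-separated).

|Mᵢ| > 3.5 ⇔ |xᵢ − 124.50| > 3.5·14.00/0.6745 = 72.65.
So outliers lie outside [51.85, 197.15].
225: M = 4.84 → outlier.
227: M = 4.94 → outlier.

225, 227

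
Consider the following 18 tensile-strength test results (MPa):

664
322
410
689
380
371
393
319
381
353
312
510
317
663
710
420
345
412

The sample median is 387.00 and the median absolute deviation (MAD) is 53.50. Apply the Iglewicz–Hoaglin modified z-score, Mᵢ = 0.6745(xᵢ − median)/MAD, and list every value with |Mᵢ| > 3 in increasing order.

663, 664, 689, 710

|Mᵢ| > 3 ⇔ |xᵢ − 387.00| > 3·53.50/0.6745 = 237.95.
So outliers lie outside [149.05, 624.95].
663: M = 3.48 → outlier.
664: M = 3.49 → outlier.
689: M = 3.81 → outlier.
710: M = 4.07 → outlier.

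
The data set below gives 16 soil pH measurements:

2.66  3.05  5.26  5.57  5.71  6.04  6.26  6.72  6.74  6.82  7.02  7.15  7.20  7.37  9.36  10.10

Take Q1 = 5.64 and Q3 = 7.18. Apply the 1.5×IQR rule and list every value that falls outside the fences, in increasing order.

2.66, 3.05, 10.10

IQR = Q3 − Q1 = 7.18 − 5.64 = 1.54.
Lower fence = Q1 − 1.5·IQR = 5.64 − 2.31 = 3.33.
Upper fence = Q3 + 1.5·IQR = 7.18 + 2.31 = 9.49.
2.66 < 3.33 → outlier.
3.05 < 3.33 → outlier.
10.10 > 9.49 → outlier.
All remaining values lie within [3.33, 9.49].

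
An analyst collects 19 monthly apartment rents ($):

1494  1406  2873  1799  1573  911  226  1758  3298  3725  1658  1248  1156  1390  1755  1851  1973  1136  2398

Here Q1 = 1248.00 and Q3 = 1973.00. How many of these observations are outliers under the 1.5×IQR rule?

2

IQR = 725.00; fences at 1248.00 − 1087.50 = 160.50 and 1973.00 + 1087.50 = 3060.50.
Outside the cutoffs: 3298, 3725.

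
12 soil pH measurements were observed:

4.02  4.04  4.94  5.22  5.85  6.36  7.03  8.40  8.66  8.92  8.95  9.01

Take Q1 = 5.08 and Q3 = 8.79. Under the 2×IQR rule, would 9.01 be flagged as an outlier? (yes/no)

IQR = Q3 − Q1 = 8.79 − 5.08 = 3.71.
Lower fence = Q1 − 2·IQR = 5.08 − 7.42 = -2.34.
Upper fence = Q3 + 2·IQR = 8.79 + 7.42 = 16.21.
9.01 lies within [-2.34, 16.21].

no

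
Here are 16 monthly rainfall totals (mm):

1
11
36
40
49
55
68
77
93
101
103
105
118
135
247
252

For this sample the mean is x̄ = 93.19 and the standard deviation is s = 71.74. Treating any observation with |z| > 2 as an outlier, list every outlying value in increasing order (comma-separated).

Cutoffs at x̄ ± 2s: 93.19 ± 2·71.74 = [-50.29, 236.67].
247: z = 2.14, |z| > 2 → outlier.
252: z = 2.21, |z| > 2 → outlier.
Every other value lies within [-50.29, 236.67].

247, 252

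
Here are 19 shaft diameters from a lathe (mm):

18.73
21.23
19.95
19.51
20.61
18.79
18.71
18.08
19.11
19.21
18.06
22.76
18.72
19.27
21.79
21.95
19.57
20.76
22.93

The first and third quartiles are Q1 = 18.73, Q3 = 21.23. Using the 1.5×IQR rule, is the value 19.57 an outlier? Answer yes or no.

IQR = Q3 − Q1 = 21.23 − 18.73 = 2.50.
Lower fence = Q1 − 1.5·IQR = 18.73 − 3.75 = 14.98.
Upper fence = Q3 + 1.5·IQR = 21.23 + 3.75 = 24.98.
19.57 lies within [14.98, 24.98].

no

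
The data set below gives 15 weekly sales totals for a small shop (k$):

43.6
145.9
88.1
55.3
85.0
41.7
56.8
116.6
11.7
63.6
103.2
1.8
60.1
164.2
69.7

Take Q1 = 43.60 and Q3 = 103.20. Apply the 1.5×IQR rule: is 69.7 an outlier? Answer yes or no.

IQR = Q3 − Q1 = 103.20 − 43.60 = 59.60.
Lower fence = Q1 − 1.5·IQR = 43.60 − 89.40 = -45.80.
Upper fence = Q3 + 1.5·IQR = 103.20 + 89.40 = 192.60.
69.7 lies within [-45.80, 192.60].

no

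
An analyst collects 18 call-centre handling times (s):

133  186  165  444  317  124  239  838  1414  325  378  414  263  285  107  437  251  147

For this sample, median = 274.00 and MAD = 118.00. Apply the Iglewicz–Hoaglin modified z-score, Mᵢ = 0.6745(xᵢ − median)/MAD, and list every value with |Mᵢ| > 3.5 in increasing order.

|Mᵢ| > 3.5 ⇔ |xᵢ − 274.00| > 3.5·118.00/0.6745 = 612.31.
So outliers lie outside [-338.31, 886.31].
1414: M = 6.52 → outlier.

1414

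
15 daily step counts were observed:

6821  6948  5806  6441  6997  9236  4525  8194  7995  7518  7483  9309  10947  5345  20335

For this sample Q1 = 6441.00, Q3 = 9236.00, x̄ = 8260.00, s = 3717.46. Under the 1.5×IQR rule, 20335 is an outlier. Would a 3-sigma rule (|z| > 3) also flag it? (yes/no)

z = (20335 − 8260.00) / 3717.46 = 3.25.
|z| = 3.25 > 3.

yes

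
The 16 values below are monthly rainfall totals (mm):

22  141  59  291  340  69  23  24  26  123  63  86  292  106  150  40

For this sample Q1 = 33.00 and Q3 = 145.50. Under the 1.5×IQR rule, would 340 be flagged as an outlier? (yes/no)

IQR = Q3 − Q1 = 145.50 − 33.00 = 112.50.
Lower fence = Q1 − 1.5·IQR = 33.00 − 168.75 = -135.75.
Upper fence = Q3 + 1.5·IQR = 145.50 + 168.75 = 314.25.
340 lies above the upper fence.

yes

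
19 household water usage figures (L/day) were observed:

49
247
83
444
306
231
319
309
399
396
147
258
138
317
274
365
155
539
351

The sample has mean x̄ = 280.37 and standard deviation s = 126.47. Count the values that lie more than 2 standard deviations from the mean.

1

Cutoffs: x̄ ± 2s = [27.43, 533.31].
Outside the cutoffs: 539.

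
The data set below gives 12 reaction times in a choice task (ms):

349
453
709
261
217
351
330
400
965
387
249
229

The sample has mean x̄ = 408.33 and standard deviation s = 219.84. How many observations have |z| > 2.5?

Cutoffs: x̄ ± 2.5s = [-141.27, 957.93].
Outside the cutoffs: 965.

1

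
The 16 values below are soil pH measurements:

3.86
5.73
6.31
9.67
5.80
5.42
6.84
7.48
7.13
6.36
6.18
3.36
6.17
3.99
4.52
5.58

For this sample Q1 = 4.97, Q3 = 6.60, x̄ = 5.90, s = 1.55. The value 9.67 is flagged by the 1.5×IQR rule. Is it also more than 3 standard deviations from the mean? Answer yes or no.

z = (9.67 − 5.90) / 1.55 = 2.43.
|z| = 2.43 ≤ 3.

no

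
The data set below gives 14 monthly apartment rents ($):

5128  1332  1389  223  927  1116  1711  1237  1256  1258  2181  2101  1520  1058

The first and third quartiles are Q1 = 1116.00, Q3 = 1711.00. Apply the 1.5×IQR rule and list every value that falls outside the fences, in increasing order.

IQR = Q3 − Q1 = 1711.00 − 1116.00 = 595.00.
Lower fence = Q1 − 1.5·IQR = 1116.00 − 892.50 = 223.50.
Upper fence = Q3 + 1.5·IQR = 1711.00 + 892.50 = 2603.50.
223 < 223.50 → outlier.
5128 > 2603.50 → outlier.
All remaining values lie within [223.50, 2603.50].

223, 5128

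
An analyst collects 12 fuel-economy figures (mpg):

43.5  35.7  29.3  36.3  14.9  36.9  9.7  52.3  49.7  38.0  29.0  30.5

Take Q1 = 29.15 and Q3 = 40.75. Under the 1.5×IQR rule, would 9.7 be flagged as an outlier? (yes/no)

yes

IQR = Q3 − Q1 = 40.75 − 29.15 = 11.60.
Lower fence = Q1 − 1.5·IQR = 29.15 − 17.40 = 11.75.
Upper fence = Q3 + 1.5·IQR = 40.75 + 17.40 = 58.15.
9.7 lies below the lower fence.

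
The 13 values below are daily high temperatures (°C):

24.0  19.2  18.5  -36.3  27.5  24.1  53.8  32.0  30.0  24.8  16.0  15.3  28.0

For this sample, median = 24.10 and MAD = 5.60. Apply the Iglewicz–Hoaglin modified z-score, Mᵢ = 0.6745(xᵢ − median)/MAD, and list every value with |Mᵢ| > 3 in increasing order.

|Mᵢ| > 3 ⇔ |xᵢ − 24.10| > 3·5.60/0.6745 = 24.91.
So outliers lie outside [-0.81, 49.01].
-36.3: M = -7.27 → outlier.
53.8: M = 3.58 → outlier.

-36.3, 53.8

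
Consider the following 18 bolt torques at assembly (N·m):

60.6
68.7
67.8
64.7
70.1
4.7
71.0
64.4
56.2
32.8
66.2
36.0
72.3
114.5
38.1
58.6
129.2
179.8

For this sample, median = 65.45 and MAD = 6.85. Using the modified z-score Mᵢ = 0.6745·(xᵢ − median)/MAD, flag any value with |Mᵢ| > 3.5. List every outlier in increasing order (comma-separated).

|Mᵢ| > 3.5 ⇔ |xᵢ − 65.45| > 3.5·6.85/0.6745 = 35.54.
So outliers lie outside [29.91, 100.99].
4.7: M = -5.98 → outlier.
114.5: M = 4.83 → outlier.
129.2: M = 6.28 → outlier.
179.8: M = 11.26 → outlier.

4.7, 114.5, 129.2, 179.8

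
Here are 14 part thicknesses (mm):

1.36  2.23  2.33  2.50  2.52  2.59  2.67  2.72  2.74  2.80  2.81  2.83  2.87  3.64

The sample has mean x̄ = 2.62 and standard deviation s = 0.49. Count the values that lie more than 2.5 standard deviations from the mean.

1

Cutoffs: x̄ ± 2.5s = [1.395, 3.845].
Outside the cutoffs: 1.36.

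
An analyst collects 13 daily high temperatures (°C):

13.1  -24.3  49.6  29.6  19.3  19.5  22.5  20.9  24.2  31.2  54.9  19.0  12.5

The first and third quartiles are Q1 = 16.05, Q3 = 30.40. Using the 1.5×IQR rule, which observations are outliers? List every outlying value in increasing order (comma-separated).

-24.3, 54.9

IQR = Q3 − Q1 = 30.40 − 16.05 = 14.35.
Lower fence = Q1 − 1.5·IQR = 16.05 − 21.525 = -5.475.
Upper fence = Q3 + 1.5·IQR = 30.40 + 21.525 = 51.925.
-24.3 < -5.475 → outlier.
54.9 > 51.925 → outlier.
All remaining values lie within [-5.475, 51.925].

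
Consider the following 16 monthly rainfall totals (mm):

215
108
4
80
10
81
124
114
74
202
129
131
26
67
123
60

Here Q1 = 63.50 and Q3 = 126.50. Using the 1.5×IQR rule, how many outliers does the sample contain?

IQR = 63.00; fences at 63.50 − 94.50 = -31.00 and 126.50 + 94.50 = 221.00.
Every value lies within the cutoffs.

0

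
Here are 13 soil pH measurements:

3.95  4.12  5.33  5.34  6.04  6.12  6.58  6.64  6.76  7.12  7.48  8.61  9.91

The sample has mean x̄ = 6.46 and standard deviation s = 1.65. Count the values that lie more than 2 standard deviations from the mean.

Cutoffs: x̄ ± 2s = [3.16, 9.76].
Outside the cutoffs: 9.91.

1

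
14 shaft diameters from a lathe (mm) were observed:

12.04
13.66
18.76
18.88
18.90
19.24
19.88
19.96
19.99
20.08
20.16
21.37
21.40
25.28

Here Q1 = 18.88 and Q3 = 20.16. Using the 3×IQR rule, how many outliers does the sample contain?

IQR = 1.28; fences at 18.88 − 3.84 = 15.04 and 20.16 + 3.84 = 24.00.
Outside the cutoffs: 12.04, 13.66, 25.28.

3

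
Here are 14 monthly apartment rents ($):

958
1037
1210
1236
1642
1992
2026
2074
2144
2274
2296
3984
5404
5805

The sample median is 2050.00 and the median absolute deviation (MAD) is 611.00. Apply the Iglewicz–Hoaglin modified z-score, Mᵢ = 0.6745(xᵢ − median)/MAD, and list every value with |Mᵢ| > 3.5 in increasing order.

|Mᵢ| > 3.5 ⇔ |xᵢ − 2050.00| > 3.5·611.00/0.6745 = 3170.50.
So outliers lie outside [-1120.50, 5220.50].
5404: M = 3.70 → outlier.
5805: M = 4.15 → outlier.

5404, 5805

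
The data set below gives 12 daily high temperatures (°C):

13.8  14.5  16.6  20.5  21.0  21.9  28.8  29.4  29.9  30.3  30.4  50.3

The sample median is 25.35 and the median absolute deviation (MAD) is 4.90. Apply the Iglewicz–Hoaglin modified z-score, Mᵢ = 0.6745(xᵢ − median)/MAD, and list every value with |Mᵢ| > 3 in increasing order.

|Mᵢ| > 3 ⇔ |xᵢ − 25.35| > 3·4.90/0.6745 = 21.79.
So outliers lie outside [3.56, 47.14].
50.3: M = 3.43 → outlier.

50.3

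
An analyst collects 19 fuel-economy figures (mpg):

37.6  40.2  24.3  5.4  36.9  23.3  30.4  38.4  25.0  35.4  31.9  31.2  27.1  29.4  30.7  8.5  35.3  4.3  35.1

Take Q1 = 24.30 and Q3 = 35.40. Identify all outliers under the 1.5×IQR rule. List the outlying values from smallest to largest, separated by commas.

4.3, 5.4

IQR = Q3 − Q1 = 35.40 − 24.30 = 11.10.
Lower fence = Q1 − 1.5·IQR = 24.30 − 16.65 = 7.65.
Upper fence = Q3 + 1.5·IQR = 35.40 + 16.65 = 52.05.
4.3 < 7.65 → outlier.
5.4 < 7.65 → outlier.
All remaining values lie within [7.65, 52.05].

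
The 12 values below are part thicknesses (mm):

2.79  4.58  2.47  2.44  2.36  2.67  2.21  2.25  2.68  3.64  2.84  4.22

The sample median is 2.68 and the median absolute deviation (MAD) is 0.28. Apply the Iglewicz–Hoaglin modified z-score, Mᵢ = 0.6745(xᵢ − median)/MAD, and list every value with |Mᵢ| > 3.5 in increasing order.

4.22, 4.58

|Mᵢ| > 3.5 ⇔ |xᵢ − 2.68| > 3.5·0.28/0.6745 = 1.45.
So outliers lie outside [1.23, 4.13].
4.22: M = 3.71 → outlier.
4.58: M = 4.58 → outlier.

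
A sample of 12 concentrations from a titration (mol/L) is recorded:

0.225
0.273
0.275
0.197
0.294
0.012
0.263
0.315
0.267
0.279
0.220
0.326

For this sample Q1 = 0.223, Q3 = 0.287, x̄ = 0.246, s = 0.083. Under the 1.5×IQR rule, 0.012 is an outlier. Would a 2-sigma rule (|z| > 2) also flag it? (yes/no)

yes

z = (0.012 − 0.246) / 0.083 = -2.82.
|z| = 2.82 > 2.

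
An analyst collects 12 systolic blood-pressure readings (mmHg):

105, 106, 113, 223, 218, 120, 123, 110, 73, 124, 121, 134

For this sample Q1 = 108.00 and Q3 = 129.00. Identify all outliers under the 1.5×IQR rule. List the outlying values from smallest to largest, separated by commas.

IQR = Q3 − Q1 = 129.00 − 108.00 = 21.00.
Lower fence = Q1 − 1.5·IQR = 108.00 − 31.50 = 76.50.
Upper fence = Q3 + 1.5·IQR = 129.00 + 31.50 = 160.50.
73 < 76.50 → outlier.
218 > 160.50 → outlier.
223 > 160.50 → outlier.
All remaining values lie within [76.50, 160.50].

73, 218, 223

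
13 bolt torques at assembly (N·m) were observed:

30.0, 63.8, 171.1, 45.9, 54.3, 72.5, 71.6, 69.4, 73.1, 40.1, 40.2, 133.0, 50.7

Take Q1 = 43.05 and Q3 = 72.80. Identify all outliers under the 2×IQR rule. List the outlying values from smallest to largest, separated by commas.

IQR = Q3 − Q1 = 72.80 − 43.05 = 29.75.
Lower fence = Q1 − 2·IQR = 43.05 − 59.50 = -16.45.
Upper fence = Q3 + 2·IQR = 72.80 + 59.50 = 132.30.
133.0 > 132.30 → outlier.
171.1 > 132.30 → outlier.
All remaining values lie within [-16.45, 132.30].

133.0, 171.1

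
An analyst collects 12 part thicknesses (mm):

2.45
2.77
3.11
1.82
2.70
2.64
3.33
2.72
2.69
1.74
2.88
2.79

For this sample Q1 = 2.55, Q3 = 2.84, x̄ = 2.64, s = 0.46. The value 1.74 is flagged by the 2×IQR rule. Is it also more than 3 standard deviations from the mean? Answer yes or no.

z = (1.74 − 2.64) / 0.46 = -1.96.
|z| = 1.96 ≤ 3.

no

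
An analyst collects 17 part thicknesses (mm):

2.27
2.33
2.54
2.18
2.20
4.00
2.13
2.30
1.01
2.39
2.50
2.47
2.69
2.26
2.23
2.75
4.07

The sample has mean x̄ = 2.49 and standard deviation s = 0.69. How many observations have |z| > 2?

Cutoffs: x̄ ± 2s = [1.11, 3.87].
Outside the cutoffs: 1.01, 4.00, 4.07.

3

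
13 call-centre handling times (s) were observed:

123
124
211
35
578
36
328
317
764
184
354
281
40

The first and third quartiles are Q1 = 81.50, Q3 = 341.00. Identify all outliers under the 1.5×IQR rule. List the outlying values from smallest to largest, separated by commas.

764

IQR = Q3 − Q1 = 341.00 − 81.50 = 259.50.
Lower fence = Q1 − 1.5·IQR = 81.50 − 389.25 = -307.75.
Upper fence = Q3 + 1.5·IQR = 341.00 + 389.25 = 730.25.
764 > 730.25 → outlier.
All remaining values lie within [-307.75, 730.25].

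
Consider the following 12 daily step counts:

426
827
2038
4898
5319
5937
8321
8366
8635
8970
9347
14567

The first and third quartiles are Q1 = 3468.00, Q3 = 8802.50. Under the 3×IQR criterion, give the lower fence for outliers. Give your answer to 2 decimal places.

IQR = Q3 − Q1 = 8802.50 − 3468.00 = 5334.50.
Lower fence = Q1 − 3·IQR = 3468.00 − 16003.50 = -12535.50.
Upper fence = Q3 + 3·IQR = 8802.50 + 16003.50 = 24806.00.

-12535.50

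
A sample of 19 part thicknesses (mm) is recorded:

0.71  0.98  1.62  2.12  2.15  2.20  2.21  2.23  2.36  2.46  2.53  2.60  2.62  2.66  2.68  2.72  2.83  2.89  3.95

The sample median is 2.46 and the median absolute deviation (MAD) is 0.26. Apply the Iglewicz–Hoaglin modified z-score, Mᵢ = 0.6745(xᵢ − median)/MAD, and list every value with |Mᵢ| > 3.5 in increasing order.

0.71, 0.98, 3.95

|Mᵢ| > 3.5 ⇔ |xᵢ − 2.46| > 3.5·0.26/0.6745 = 1.35.
So outliers lie outside [1.11, 3.81].
0.71: M = -4.54 → outlier.
0.98: M = -3.84 → outlier.
3.95: M = 3.87 → outlier.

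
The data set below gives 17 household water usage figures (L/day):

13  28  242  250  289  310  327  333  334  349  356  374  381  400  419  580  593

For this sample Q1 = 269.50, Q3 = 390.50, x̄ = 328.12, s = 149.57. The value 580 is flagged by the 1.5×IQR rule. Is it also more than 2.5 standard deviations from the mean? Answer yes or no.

no

z = (580 − 328.12) / 149.57 = 1.68.
|z| = 1.68 ≤ 2.5.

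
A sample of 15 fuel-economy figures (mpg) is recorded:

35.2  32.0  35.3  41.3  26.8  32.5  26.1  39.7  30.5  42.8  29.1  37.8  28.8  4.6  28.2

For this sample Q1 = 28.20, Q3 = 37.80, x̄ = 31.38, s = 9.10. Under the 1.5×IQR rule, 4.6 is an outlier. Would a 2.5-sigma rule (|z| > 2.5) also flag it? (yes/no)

z = (4.6 − 31.38) / 9.10 = -2.94.
|z| = 2.94 > 2.5.

yes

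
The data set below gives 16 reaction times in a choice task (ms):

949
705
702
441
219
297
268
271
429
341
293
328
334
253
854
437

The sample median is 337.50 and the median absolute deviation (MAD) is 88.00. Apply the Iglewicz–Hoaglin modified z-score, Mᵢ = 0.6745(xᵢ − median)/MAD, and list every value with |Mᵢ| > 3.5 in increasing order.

|Mᵢ| > 3.5 ⇔ |xᵢ − 337.50| > 3.5·88.00/0.6745 = 456.63.
So outliers lie outside [-119.13, 794.13].
854: M = 3.96 → outlier.
949: M = 4.69 → outlier.

854, 949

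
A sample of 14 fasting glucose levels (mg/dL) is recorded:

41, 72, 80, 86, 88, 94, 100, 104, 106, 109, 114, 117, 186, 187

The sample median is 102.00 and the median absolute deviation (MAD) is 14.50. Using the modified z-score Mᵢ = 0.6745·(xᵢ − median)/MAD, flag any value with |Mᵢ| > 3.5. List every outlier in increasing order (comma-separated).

186, 187

|Mᵢ| > 3.5 ⇔ |xᵢ − 102.00| > 3.5·14.50/0.6745 = 75.24.
So outliers lie outside [26.76, 177.24].
186: M = 3.91 → outlier.
187: M = 3.95 → outlier.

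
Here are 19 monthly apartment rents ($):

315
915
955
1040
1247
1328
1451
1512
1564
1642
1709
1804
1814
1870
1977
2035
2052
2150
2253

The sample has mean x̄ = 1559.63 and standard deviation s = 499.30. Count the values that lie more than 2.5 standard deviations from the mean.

Cutoffs: x̄ ± 2.5s = [311.38, 2807.88].
Every value lies within the cutoffs.

0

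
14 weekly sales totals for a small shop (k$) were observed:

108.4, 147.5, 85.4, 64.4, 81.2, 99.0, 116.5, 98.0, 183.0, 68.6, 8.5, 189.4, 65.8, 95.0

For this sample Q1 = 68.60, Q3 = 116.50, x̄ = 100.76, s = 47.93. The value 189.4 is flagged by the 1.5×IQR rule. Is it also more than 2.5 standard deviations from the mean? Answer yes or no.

z = (189.4 − 100.76) / 47.93 = 1.85.
|z| = 1.85 ≤ 2.5.

no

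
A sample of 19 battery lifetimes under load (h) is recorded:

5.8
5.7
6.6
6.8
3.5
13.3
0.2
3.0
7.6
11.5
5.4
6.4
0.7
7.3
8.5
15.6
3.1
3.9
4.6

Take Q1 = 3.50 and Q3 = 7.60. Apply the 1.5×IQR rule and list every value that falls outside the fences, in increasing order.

IQR = Q3 − Q1 = 7.60 − 3.50 = 4.10.
Lower fence = Q1 − 1.5·IQR = 3.50 − 6.15 = -2.65.
Upper fence = Q3 + 1.5·IQR = 7.60 + 6.15 = 13.75.
15.6 > 13.75 → outlier.
All remaining values lie within [-2.65, 13.75].

15.6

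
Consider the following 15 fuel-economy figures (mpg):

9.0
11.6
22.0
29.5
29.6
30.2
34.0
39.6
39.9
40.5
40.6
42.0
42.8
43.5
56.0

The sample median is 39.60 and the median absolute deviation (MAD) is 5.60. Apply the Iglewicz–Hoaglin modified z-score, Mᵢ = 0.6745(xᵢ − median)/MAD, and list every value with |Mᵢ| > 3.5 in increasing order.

|Mᵢ| > 3.5 ⇔ |xᵢ − 39.60| > 3.5·5.60/0.6745 = 29.06.
So outliers lie outside [10.54, 68.66].
9.0: M = -3.69 → outlier.

9.0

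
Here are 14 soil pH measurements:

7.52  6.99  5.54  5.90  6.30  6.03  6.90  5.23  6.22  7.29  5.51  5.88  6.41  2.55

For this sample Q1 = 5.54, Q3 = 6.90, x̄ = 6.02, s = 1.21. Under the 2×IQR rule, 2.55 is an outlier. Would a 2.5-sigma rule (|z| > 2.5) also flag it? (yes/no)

yes

z = (2.55 − 6.02) / 1.21 = -2.87.
|z| = 2.87 > 2.5.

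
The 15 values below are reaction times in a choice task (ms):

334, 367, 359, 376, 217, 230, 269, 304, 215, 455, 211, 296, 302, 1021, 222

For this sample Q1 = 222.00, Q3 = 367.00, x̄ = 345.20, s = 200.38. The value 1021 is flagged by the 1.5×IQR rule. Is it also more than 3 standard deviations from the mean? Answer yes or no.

z = (1021 − 345.20) / 200.38 = 3.37.
|z| = 3.37 > 3.

yes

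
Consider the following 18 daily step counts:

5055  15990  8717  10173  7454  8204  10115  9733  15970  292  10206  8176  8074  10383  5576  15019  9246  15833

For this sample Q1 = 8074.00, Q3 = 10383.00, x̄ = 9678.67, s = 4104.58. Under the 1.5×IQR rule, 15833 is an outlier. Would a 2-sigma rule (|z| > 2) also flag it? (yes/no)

no

z = (15833 − 9678.67) / 4104.58 = 1.50.
|z| = 1.50 ≤ 2.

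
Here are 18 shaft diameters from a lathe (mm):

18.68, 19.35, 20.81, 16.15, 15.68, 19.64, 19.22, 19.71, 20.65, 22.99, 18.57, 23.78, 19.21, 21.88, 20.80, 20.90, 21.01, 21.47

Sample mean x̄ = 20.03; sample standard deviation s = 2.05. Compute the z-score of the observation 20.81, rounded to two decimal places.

z = (20.81 − 20.03) / 2.05 = 0.38.

0.38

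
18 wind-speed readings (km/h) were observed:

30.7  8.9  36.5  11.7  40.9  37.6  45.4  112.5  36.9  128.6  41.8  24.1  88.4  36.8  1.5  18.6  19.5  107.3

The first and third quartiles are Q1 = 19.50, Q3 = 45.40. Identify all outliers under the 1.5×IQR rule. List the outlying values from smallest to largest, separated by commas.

88.4, 107.3, 112.5, 128.6

IQR = Q3 − Q1 = 45.40 − 19.50 = 25.90.
Lower fence = Q1 − 1.5·IQR = 19.50 − 38.85 = -19.35.
Upper fence = Q3 + 1.5·IQR = 45.40 + 38.85 = 84.25.
88.4 > 84.25 → outlier.
107.3 > 84.25 → outlier.
112.5 > 84.25 → outlier.
128.6 > 84.25 → outlier.
All remaining values lie within [-19.35, 84.25].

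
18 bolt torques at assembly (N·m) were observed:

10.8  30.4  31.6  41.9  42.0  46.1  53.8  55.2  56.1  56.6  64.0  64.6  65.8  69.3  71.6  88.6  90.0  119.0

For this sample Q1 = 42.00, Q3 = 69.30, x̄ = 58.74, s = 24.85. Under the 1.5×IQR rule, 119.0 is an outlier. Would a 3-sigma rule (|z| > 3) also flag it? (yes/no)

z = (119.0 − 58.74) / 24.85 = 2.42.
|z| = 2.42 ≤ 3.

no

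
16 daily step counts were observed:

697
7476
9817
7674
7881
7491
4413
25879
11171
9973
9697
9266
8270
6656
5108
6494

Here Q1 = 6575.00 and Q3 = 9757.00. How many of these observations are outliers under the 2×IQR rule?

IQR = 3182.00; fences at 6575.00 − 6364.00 = 211.00 and 9757.00 + 6364.00 = 16121.00.
Outside the cutoffs: 25879.

1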